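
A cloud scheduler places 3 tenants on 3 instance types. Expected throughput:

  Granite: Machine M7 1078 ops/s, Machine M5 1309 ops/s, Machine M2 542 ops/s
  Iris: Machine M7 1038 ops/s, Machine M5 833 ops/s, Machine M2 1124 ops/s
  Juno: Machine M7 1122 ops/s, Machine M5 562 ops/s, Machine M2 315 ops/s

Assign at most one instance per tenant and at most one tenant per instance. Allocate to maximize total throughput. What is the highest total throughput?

This is the linear assignment problem.
Optimal: Granite→Machine M5 (1309 ops/s), Iris→Machine M2 (1124 ops/s), Juno→Machine M7 (1122 ops/s) — total 1309+1124+1122 = 3555 ops/s.
Next-best assignment: Granite→Machine M7, Iris→Machine M2, Juno→Machine M5 = 2764 ops/s.
Checked against all permutations: 3555 ops/s is optimal.

Max total: 3555 ops/s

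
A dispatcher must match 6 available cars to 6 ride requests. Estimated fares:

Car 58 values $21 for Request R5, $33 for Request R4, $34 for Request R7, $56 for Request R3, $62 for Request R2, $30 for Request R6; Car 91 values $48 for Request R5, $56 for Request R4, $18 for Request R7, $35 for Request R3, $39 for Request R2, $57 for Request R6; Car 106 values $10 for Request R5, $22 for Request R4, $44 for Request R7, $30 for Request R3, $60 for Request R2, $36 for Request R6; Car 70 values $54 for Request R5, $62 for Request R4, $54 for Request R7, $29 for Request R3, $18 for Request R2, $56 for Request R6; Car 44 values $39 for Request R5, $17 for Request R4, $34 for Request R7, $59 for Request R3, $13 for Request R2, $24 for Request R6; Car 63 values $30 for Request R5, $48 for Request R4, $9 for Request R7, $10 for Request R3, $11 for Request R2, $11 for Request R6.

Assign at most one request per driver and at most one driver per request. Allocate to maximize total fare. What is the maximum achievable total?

Maximum total: $324

Optimal: Car 58→Request R2 ($62), Car 91→Request R6 ($57), Car 106→Request R7 ($44), Car 70→Request R5 ($54), Car 44→Request R3 ($59), Car 63→Request R4 ($48) — total 62+57+44+54+59+48 = $324.
Row-greedy (each driver in turn takes its best remaining request) gives $314, worse by 10.
Every other assignment is strictly worse.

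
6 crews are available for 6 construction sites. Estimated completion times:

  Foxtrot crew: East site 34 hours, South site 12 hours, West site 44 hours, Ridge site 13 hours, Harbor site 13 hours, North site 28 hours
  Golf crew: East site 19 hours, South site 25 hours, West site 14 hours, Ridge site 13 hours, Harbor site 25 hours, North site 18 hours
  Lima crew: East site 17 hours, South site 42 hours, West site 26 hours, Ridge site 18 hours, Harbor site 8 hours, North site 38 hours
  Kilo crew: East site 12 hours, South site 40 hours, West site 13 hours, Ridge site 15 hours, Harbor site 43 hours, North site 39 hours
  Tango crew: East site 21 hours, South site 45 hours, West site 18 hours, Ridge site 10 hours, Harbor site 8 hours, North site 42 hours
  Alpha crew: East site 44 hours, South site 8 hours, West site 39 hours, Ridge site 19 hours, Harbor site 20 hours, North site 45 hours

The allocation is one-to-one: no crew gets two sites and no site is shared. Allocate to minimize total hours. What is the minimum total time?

Minimum total: 77 hours

This is the linear assignment problem.
Optimal: Foxtrot crew→Ridge site (13 hours), Golf crew→North site (18 hours), Lima crew→East site (17 hours), Kilo crew→West site (13 hours), Tango crew→Harbor site (8 hours), Alpha crew→South site (8 hours) — total 13+18+17+13+8+8 = 77 hours.
Column-greedy (each site in turn goes to its cheapest remaining crew) gives 80 hours, worse by 3.
No other one-to-one assignment undercuts 77 hours.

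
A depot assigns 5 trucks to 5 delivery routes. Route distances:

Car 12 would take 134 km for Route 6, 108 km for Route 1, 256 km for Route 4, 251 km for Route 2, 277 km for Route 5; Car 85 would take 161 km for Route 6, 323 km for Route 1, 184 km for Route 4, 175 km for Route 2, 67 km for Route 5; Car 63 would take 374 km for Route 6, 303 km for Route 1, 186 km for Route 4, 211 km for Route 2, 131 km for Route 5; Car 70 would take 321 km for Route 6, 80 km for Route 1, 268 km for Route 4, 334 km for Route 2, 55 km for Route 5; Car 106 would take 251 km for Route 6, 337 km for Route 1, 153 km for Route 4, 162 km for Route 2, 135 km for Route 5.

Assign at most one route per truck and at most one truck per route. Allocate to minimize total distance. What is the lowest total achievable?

Min total: 629 km

Treat this as an assignment problem: match each truck to one route.
Optimal: Car 12→Route 6 (134 km), Car 85→Route 5 (67 km), Car 63→Route 4 (186 km), Car 70→Route 1 (80 km), Car 106→Route 2 (162 km) — total 134+67+186+80+162 = 629 km.
Row-greedy (each truck in turn takes its cheapest remaining route) gives 844 km, worse by 215.
Swapping Car 106↔Car 63 (Car 106→Route 4 153 km, Car 63→Route 2 211 km) adds 16.
Every other assignment is strictly worse.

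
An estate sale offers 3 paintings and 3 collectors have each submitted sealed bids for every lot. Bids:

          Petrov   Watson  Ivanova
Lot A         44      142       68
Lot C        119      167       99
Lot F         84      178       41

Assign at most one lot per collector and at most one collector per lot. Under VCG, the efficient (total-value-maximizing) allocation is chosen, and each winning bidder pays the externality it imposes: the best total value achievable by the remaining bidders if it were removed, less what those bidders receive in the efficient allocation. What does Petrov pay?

Efficient allocation: Petrov→Lot C ($119), Watson→Lot F ($178), Ivanova→Lot A ($68); total welfare W = $365.
Petrov receives Lot C at value $119, so the others get W − 119 = $246.
Without Petrov: best allocation of the remaining 2 bidders over all 3 lots is Watson→Lot F ($178), Ivanova→Lot C ($99), total $277.
VCG payment = (others' best without Petrov) − (others' welfare with Petrov) = 277 − 246 = $31.

Petrov pays $31.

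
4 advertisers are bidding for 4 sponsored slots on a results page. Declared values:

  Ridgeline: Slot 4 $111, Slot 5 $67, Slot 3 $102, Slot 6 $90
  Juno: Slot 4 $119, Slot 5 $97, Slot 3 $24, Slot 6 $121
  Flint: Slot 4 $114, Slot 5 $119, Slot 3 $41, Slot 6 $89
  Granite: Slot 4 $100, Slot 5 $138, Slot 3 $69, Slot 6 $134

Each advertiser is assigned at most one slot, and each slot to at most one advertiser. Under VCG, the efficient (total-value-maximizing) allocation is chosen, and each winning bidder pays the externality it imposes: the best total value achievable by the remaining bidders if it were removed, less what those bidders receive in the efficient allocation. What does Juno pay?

Juno pays $10.

Efficient allocation: Ridgeline→Slot 3 ($102), Juno→Slot 6 ($121), Flint→Slot 4 ($114), Granite→Slot 5 ($138); total welfare W = $475.
Juno receives Slot 6 at value $121, so the others get W − 121 = $354.
Without Juno: best allocation of the remaining 3 bidders over all 4 slots is Ridgeline→Slot 4 ($111), Flint→Slot 5 ($119), Granite→Slot 6 ($134), total $364.
VCG payment = (others' best without Juno) − (others' welfare with Juno) = 364 − 354 = $10.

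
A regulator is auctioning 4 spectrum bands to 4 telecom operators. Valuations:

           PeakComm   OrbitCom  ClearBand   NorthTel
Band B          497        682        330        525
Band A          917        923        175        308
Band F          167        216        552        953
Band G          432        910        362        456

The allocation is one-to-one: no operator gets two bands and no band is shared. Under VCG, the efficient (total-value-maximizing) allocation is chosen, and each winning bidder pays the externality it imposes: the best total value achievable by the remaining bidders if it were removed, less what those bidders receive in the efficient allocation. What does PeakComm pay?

Efficient allocation: PeakComm→Band A ($917M), OrbitCom→Band G ($910M), ClearBand→Band B ($330M), NorthTel→Band F ($953M); total welfare W = $3110M.
PeakComm receives Band A at value $917M, so the others get W − 917 = $2193M.
Without PeakComm: best allocation of the remaining 3 bidders over all 4 bands is OrbitCom→Band A ($923M), ClearBand→Band G ($362M), NorthTel→Band F ($953M), total $2238M.
VCG payment = (others' best without PeakComm) − (others' welfare with PeakComm) = 2238 − 2193 = $45M.

PeakComm pays $45M.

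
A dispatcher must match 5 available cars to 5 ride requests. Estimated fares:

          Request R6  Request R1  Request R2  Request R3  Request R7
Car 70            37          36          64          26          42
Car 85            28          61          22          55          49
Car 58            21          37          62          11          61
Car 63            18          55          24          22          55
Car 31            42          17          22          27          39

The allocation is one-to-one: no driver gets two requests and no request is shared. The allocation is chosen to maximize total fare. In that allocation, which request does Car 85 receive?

Optimal: Car 70→Request R2 ($64), Car 85→Request R3 ($55), Car 58→Request R7 ($61), Car 63→Request R1 ($55), Car 31→Request R6 ($42) — total 64+55+61+55+42 = $277.
Row-greedy (each driver in turn takes its best remaining request) gives $250, worse by 27.
Next-best assignment: Car 70→Request R7, Car 85→Request R3, Car 58→Request R2, Car 63→Request R1, Car 31→Request R6 = $256.
Every other assignment is strictly worse.
Car 85's own top request is Request R1 ($61), but forcing Car 85→Request R1 and reassigning the rest optimally gives only $250 — worse by 27.

Car 85 receives Request R3.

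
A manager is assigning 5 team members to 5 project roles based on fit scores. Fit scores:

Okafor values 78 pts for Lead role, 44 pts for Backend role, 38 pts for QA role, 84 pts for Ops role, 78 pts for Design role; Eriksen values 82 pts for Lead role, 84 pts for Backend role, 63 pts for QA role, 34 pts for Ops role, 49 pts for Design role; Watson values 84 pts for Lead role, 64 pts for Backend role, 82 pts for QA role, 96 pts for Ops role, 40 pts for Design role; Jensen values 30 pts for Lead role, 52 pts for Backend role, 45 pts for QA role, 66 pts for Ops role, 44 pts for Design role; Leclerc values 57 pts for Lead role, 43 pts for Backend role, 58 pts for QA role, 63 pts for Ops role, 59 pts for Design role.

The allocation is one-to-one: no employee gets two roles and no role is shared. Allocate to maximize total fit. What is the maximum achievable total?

Optimal: Okafor→Design role (78 pts), Eriksen→Backend role (84 pts), Watson→Lead role (84 pts), Jensen→Ops role (66 pts), Leclerc→QA role (58 pts) — total 78+84+84+66+58 = 370 pts.
Swapping Watson↔Leclerc (Watson→QA role 82 pts, Leclerc→Lead role 57 pts) loses 3.

Maximum total: 370 pts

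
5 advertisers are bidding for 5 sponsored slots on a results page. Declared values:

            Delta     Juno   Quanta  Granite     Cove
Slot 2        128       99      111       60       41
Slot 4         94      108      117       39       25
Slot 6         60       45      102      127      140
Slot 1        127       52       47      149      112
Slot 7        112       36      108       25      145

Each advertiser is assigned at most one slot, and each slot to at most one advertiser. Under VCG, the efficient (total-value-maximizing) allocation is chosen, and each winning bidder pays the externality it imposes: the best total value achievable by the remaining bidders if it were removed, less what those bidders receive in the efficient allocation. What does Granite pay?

Efficient allocation: Delta→Slot 2 ($128), Juno→Slot 4 ($108), Quanta→Slot 7 ($108), Granite→Slot 1 ($149), Cove→Slot 6 ($140); total welfare W = $633.
Granite receives Slot 1 at value $149, so the others get W − 149 = $484.
Without Granite: best allocation of the remaining 4 bidders over all 5 slots is Delta→Slot 1 ($127), Juno→Slot 4 ($108), Quanta→Slot 2 ($111), Cove→Slot 7 ($145), total $491.
VCG payment = (others' best without Granite) − (others' welfare with Granite) = 491 − 484 = $7.

Granite pays $7.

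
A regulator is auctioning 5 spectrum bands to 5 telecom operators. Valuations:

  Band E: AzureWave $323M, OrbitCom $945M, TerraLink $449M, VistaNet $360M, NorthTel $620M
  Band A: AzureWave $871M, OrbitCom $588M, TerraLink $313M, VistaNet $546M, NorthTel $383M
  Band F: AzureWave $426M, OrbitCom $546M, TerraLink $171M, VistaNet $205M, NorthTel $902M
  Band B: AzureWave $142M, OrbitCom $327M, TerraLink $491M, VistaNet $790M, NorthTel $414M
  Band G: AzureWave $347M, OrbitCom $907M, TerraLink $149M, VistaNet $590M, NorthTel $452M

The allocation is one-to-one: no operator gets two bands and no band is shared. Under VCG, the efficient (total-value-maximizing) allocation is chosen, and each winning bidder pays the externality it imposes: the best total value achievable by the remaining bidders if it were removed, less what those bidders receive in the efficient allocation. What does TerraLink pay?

TerraLink pays $38M.

Efficient allocation: AzureWave→Band A ($871M), OrbitCom→Band G ($907M), TerraLink→Band E ($449M), VistaNet→Band B ($790M), NorthTel→Band F ($902M); total welfare W = $3919M.
TerraLink receives Band E at value $449M, so the others get W − 449 = $3470M.
Without TerraLink: best allocation of the remaining 4 bidders over all 5 bands is AzureWave→Band A ($871M), OrbitCom→Band E ($945M), VistaNet→Band B ($790M), NorthTel→Band F ($902M), total $3508M.
VCG payment = (others' best without TerraLink) − (others' welfare with TerraLink) = 3508 − 3470 = $38M.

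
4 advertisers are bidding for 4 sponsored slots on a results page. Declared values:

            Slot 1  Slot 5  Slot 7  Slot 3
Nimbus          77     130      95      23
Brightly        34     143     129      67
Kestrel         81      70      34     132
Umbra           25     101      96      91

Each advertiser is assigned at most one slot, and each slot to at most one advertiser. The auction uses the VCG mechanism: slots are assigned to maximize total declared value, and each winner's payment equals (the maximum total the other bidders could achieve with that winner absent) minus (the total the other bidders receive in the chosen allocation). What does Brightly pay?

Efficient allocation: Nimbus→Slot 1 ($77), Brightly→Slot 5 ($143), Kestrel→Slot 3 ($132), Umbra→Slot 7 ($96); total welfare W = $448.
Brightly receives Slot 5 at value $143, so the others get W − 143 = $305.
Without Brightly: best allocation of the remaining 3 bidders over all 4 slots is Nimbus→Slot 5 ($130), Kestrel→Slot 3 ($132), Umbra→Slot 7 ($96), total $358.
VCG payment = (others' best without Brightly) − (others' welfare with Brightly) = 358 − 305 = $53.

Brightly pays $53.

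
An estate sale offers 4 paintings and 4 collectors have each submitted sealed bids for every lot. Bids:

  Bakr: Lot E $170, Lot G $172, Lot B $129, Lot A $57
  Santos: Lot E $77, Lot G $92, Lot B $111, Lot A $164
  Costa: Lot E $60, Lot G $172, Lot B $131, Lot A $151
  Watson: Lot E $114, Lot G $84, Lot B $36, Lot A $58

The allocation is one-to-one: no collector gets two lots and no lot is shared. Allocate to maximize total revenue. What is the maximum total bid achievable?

Max total: $581

Optimal: Bakr→Lot G ($172), Santos→Lot A ($164), Costa→Lot B ($131), Watson→Lot E ($114) — total 172+164+131+114 = $581.
Column-greedy (each lot in turn goes to its best remaining collector) gives $511, worse by 70.
Every other assignment is strictly worse.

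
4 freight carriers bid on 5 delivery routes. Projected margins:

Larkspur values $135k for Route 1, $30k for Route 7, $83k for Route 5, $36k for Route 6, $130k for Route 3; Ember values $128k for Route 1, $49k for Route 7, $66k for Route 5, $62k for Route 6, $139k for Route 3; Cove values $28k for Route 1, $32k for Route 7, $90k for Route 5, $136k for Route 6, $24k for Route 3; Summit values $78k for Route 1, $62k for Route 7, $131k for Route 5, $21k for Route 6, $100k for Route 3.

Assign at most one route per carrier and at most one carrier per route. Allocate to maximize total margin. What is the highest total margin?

Max total: $541k

Optimal: Larkspur→Route 1 ($135k), Ember→Route 3 ($139k), Cove→Route 6 ($136k), Summit→Route 5 ($131k) — total 135+139+136+131 = $541k.
Column-greedy (each route in turn goes to its best remaining carrier) gives $349k, worse by 192.
Swapping Larkspur↔Summit (Larkspur→Route 5 $83k, Summit→Route 1 $78k) loses 105.
Checked against all permutations: $541k is optimal.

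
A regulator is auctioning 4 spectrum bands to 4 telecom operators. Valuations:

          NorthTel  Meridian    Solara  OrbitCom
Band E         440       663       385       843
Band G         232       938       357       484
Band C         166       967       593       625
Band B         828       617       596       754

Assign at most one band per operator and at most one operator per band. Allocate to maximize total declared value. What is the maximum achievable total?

Max total: $3202M

Treat this as an assignment problem: match each operator to one band.
Optimal: NorthTel→Band B ($828M), Meridian→Band G ($938M), Solara→Band C ($593M), OrbitCom→Band E ($843M) — total 828+938+593+843 = $3202M.
Max-entry greedy (repeatedly take the single best remaining cell) gives $2995M, worse by 207.
Every other assignment is strictly worse.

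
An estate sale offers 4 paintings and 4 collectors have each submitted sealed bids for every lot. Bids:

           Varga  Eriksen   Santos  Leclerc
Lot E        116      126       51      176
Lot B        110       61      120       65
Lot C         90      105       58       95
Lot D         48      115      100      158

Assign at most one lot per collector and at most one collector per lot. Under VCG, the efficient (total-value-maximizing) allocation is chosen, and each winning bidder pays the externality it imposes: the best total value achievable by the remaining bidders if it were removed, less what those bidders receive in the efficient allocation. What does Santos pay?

Efficient allocation: Varga→Lot C ($90), Eriksen→Lot D ($115), Santos→Lot B ($120), Leclerc→Lot E ($176); total welfare W = $501.
Santos receives Lot B at value $120, so the others get W − 120 = $381.
Without Santos: best allocation of the remaining 3 bidders over all 4 lots is Varga→Lot B ($110), Eriksen→Lot D ($115), Leclerc→Lot E ($176), total $401.
VCG payment = (others' best without Santos) − (others' welfare with Santos) = 401 − 381 = $20.

Santos pays $20.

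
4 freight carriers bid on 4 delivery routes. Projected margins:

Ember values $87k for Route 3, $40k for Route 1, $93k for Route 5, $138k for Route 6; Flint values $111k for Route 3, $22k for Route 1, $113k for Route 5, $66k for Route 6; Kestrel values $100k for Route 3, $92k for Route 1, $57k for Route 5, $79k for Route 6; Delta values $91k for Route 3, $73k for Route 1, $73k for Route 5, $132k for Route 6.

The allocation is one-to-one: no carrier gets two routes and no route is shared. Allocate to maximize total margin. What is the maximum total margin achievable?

Optimal: Ember→Route 6 ($138k), Flint→Route 5 ($113k), Kestrel→Route 1 ($92k), Delta→Route 3 ($91k) — total 138+113+92+91 = $434k.
Column-greedy (each route in turn goes to its best remaining carrier) gives $428k, worse by 6.
Swapping Kestrel↔Delta (Kestrel→Route 3 $100k, Delta→Route 1 $73k) loses 10.

Maximum total: $434k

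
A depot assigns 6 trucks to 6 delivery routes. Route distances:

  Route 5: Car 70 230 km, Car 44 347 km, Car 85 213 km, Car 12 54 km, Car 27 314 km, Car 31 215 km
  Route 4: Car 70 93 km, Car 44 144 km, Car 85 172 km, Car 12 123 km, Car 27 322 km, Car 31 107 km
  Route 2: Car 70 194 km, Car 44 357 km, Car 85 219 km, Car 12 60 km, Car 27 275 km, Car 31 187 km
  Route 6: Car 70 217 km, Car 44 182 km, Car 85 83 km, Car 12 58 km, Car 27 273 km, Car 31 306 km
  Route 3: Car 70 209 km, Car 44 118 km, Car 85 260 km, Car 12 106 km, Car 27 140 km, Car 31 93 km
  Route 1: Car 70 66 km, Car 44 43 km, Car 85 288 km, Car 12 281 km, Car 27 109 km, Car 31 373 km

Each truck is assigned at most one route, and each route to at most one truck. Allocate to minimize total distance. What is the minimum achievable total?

Minimum total: 600 km

Optimal: Car 70→Route 4 (93 km), Car 44→Route 1 (43 km), Car 85→Route 6 (83 km), Car 12→Route 5 (54 km), Car 27→Route 3 (140 km), Car 31→Route 2 (187 km) — total 93+43+83+54+140+187 = 600 km.
Row-greedy (each truck in turn takes its cheapest remaining route) gives 703 km, worse by 103.
Next-best assignment: Car 70→Route 2, Car 44→Route 1, Car 85→Route 6, Car 12→Route 5, Car 27→Route 3, Car 31→Route 4 = 621 km.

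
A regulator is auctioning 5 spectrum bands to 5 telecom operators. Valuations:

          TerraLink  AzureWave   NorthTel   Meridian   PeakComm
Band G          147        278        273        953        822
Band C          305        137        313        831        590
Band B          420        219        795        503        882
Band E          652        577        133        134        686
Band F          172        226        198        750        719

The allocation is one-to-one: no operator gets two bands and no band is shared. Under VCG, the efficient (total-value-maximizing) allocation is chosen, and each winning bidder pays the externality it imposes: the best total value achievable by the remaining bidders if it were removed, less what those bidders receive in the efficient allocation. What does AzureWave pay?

AzureWave pays $347M.

Efficient allocation: TerraLink→Band C ($305M), AzureWave→Band E ($577M), NorthTel→Band B ($795M), Meridian→Band G ($953M), PeakComm→Band F ($719M); total welfare W = $3349M.
AzureWave receives Band E at value $577M, so the others get W − 577 = $2772M.
Without AzureWave: best allocation of the remaining 4 bidders over all 5 bands is TerraLink→Band E ($652M), NorthTel→Band B ($795M), Meridian→Band G ($953M), PeakComm→Band F ($719M), total $3119M.
VCG payment = (others' best without AzureWave) − (others' welfare with AzureWave) = 3119 − 2772 = $347M.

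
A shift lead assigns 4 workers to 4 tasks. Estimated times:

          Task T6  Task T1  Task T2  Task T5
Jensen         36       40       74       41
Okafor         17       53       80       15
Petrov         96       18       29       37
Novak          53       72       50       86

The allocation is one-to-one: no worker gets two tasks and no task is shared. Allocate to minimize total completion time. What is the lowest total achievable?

Optimal: Jensen→Task T6 (36 min), Okafor→Task T5 (15 min), Petrov→Task T1 (18 min), Novak→Task T2 (50 min) — total 36+15+18+50 = 119 min.
Column-greedy (each task in turn goes to its cheapest remaining worker) gives 126 min, worse by 7.

Minimum total: 119 min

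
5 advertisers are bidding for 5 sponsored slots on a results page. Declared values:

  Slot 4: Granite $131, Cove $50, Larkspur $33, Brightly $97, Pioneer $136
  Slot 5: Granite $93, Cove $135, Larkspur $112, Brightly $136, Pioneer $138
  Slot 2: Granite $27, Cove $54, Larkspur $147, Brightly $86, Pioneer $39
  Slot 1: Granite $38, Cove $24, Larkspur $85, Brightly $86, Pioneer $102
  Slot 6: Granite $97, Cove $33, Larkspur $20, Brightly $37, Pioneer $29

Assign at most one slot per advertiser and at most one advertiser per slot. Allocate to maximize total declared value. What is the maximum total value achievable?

This is the linear assignment problem.
Optimal: Granite→Slot 6 ($97), Cove→Slot 5 ($135), Larkspur→Slot 2 ($147), Brightly→Slot 1 ($86), Pioneer→Slot 4 ($136) — total 97+135+147+86+136 = $601.
Column-greedy (each slot in turn goes to its best remaining advertiser) gives $490, worse by 111.
Next-best assignment: Granite→Slot 6, Cove→Slot 5, Larkspur→Slot 2, Brightly→Slot 4, Pioneer→Slot 1 = $578.
No other one-to-one assignment exceeds $601.

Max total: $601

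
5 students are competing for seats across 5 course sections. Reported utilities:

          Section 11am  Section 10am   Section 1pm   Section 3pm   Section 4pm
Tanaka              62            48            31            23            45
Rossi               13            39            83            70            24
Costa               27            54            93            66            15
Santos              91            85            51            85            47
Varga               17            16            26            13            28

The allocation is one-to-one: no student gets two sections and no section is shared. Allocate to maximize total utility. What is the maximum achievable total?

Max total: 338 points

This is a one-to-one assignment (maximum-weight bipartite matching).
Optimal: Tanaka→Section 11am (62 points), Rossi→Section 3pm (70 points), Costa→Section 1pm (93 points), Santos→Section 10am (85 points), Varga→Section 4pm (28 points) — total 62+70+93+85+28 = 338 points.
Row-greedy (each student in turn takes its best remaining section) gives 324 points, worse by 14.
Every other assignment is strictly worse.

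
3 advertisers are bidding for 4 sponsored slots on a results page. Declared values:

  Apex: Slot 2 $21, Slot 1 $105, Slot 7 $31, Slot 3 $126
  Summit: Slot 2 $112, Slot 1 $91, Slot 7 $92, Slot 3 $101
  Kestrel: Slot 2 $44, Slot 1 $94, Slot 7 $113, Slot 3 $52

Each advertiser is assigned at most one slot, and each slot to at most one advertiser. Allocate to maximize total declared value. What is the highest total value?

Optimal: Apex→Slot 3 ($126), Summit→Slot 2 ($112), Kestrel→Slot 7 ($113) — total 126+112+113 = $351.
Column-greedy (each slot in turn goes to its best remaining advertiser) gives $330, worse by 21.
Next-best assignment: Apex→Slot 3, Summit→Slot 2, Kestrel→Slot 1 = $332.

Maximum total: $351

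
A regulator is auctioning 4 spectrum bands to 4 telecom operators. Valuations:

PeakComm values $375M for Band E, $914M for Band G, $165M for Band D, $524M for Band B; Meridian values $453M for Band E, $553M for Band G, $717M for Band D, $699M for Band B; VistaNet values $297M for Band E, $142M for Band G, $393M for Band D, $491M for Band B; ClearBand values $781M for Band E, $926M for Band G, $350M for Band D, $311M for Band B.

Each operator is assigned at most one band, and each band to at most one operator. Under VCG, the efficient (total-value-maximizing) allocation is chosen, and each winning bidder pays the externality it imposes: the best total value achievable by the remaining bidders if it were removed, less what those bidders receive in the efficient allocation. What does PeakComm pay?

PeakComm pays $145M.

Efficient allocation: PeakComm→Band G ($914M), Meridian→Band D ($717M), VistaNet→Band B ($491M), ClearBand→Band E ($781M); total welfare W = $2903M.
PeakComm receives Band G at value $914M, so the others get W − 914 = $1989M.
Without PeakComm: best allocation of the remaining 3 bidders over all 4 bands is Meridian→Band D ($717M), VistaNet→Band B ($491M), ClearBand→Band G ($926M), total $2134M.
VCG payment = (others' best without PeakComm) − (others' welfare with PeakComm) = 2134 − 1989 = $145M.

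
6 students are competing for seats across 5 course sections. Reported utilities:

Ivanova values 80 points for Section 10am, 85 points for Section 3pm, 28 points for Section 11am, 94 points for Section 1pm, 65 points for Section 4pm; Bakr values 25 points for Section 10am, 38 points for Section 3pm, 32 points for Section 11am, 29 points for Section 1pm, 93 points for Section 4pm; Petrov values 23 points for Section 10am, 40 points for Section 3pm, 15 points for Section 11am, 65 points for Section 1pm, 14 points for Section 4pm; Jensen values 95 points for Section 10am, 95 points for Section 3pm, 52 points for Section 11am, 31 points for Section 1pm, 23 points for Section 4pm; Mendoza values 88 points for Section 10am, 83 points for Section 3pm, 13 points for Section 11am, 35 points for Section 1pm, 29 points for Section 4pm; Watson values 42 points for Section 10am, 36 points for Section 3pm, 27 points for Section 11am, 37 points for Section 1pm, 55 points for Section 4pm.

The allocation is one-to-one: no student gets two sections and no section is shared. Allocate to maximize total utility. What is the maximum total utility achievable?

Max total: 397 points

Optimal: Mendoza→Section 10am (88 points), Jensen→Section 3pm (95 points), Watson→Section 11am (27 points), Ivanova→Section 1pm (94 points), Bakr→Section 4pm (93 points) — total 88+95+27+94+93 = 397 points.
Column-greedy (each section in turn goes to its best remaining student) gives 332 points, worse by 65.
Next-best assignment: Jensen→Section 10am, Mendoza→Section 3pm, Watson→Section 11am, Ivanova→Section 1pm, Bakr→Section 4pm = 392 points.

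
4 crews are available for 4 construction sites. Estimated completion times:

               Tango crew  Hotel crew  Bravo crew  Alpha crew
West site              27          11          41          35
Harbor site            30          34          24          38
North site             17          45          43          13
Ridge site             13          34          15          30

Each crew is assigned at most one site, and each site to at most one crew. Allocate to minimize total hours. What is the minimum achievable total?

Min total: 61 hours

This is the linear assignment problem.
Optimal: Tango crew→Ridge site (13 hours), Hotel crew→West site (11 hours), Bravo crew→Harbor site (24 hours), Alpha crew→North site (13 hours) — total 13+11+24+13 = 61 hours.
Checked against all permutations: 61 hours is optimal.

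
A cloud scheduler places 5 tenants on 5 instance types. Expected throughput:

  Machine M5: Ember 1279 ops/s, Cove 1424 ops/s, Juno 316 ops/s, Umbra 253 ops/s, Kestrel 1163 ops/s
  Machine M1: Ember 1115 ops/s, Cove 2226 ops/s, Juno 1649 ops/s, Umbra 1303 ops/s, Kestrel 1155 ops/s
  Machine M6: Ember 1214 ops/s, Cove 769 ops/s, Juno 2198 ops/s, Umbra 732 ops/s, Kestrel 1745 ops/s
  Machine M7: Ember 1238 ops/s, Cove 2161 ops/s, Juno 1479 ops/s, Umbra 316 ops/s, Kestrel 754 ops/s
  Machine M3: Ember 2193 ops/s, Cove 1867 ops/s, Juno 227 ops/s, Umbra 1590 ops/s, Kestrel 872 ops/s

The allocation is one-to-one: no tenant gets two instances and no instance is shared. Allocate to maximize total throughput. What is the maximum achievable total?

Optimal: Ember→Machine M3 (2193 ops/s), Cove→Machine M7 (2161 ops/s), Juno→Machine M6 (2198 ops/s), Umbra→Machine M1 (1303 ops/s), Kestrel→Machine M5 (1163 ops/s) — total 2193+2161+2198+1303+1163 = 9018 ops/s.
Row-greedy (each tenant in turn takes its best remaining instance) gives 8096 ops/s, worse by 922.
Next-best assignment: Ember→Machine M5, Cove→Machine M7, Juno→Machine M1, Umbra→Machine M3, Kestrel→Machine M6 = 8424 ops/s.
Swapping Ember↔Kestrel (Ember→Machine M5 1279 ops/s, Kestrel→Machine M3 872 ops/s) loses 1205.
No other one-to-one assignment exceeds 9018 ops/s.

Maximum total: 9018 ops/s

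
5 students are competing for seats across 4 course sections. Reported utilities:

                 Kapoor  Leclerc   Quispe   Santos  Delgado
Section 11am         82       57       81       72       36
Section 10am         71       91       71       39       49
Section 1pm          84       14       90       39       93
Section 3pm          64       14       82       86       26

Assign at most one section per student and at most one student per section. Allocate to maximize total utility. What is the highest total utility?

Maximum total: 352 points

Optimal: Kapoor→Section 11am (82 points), Leclerc→Section 10am (91 points), Delgado→Section 1pm (93 points), Santos→Section 3pm (86 points) — total 82+91+93+86 = 352 points.
Row-greedy (each student in turn takes its best remaining section) gives 329 points, worse by 23.
Every other assignment is strictly worse.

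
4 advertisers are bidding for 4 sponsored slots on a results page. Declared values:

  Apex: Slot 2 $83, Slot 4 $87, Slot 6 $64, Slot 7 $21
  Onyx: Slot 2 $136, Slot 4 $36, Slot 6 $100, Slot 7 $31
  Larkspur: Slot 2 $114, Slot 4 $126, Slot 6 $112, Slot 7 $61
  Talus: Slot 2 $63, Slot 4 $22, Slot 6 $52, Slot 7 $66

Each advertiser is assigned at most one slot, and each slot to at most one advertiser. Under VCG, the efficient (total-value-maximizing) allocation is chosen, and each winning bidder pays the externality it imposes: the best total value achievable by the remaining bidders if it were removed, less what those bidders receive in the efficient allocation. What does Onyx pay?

Efficient allocation: Apex→Slot 4 ($87), Onyx→Slot 2 ($136), Larkspur→Slot 6 ($112), Talus→Slot 7 ($66); total welfare W = $401.
Onyx receives Slot 2 at value $136, so the others get W − 136 = $265.
Without Onyx: best allocation of the remaining 3 bidders over all 4 slots is Apex→Slot 2 ($83), Larkspur→Slot 4 ($126), Talus→Slot 7 ($66), total $275.
VCG payment = (others' best without Onyx) − (others' welfare with Onyx) = 275 − 265 = $10.

Onyx pays $10.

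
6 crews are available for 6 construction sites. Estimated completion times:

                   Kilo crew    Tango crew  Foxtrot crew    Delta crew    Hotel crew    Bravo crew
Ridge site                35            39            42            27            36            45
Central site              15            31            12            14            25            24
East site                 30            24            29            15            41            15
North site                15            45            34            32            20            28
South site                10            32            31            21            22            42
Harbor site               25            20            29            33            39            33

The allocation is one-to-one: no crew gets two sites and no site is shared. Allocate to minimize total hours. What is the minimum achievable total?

Min total: 104 hours

Optimal: Kilo crew→South site (10 hours), Tango crew→Harbor site (20 hours), Foxtrot crew→Central site (12 hours), Delta crew→Ridge site (27 hours), Hotel crew→North site (20 hours), Bravo crew→East site (15 hours) — total 10+20+12+27+20+15 = 104 hours.
Row-greedy (each crew in turn takes its cheapest remaining site) gives 122 hours, worse by 18.
Next-best assignment: Kilo crew→North site, Tango crew→Harbor site, Foxtrot crew→Central site, Delta crew→Ridge site, Hotel crew→South site, Bravo crew→East site = 111 hours.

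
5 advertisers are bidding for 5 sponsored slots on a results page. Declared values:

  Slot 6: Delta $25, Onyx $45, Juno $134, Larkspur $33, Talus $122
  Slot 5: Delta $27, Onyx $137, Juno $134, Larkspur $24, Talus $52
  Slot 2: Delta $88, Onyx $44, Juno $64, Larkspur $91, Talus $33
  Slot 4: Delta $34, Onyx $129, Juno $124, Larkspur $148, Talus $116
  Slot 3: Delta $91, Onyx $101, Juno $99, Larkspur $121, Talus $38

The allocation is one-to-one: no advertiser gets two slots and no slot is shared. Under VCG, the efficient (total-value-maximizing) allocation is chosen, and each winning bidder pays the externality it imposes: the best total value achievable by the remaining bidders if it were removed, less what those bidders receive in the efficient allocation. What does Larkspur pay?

Efficient allocation: Delta→Slot 2 ($88), Onyx→Slot 5 ($137), Juno→Slot 6 ($134), Larkspur→Slot 3 ($121), Talus→Slot 4 ($116); total welfare W = $596.
Larkspur receives Slot 3 at value $121, so the others get W − 121 = $475.
Without Larkspur: best allocation of the remaining 4 bidders over all 5 slots is Delta→Slot 3 ($91), Onyx→Slot 5 ($137), Juno→Slot 6 ($134), Talus→Slot 4 ($116), total $478.
VCG payment = (others' best without Larkspur) − (others' welfare with Larkspur) = 478 − 475 = $3.

Larkspur pays $3.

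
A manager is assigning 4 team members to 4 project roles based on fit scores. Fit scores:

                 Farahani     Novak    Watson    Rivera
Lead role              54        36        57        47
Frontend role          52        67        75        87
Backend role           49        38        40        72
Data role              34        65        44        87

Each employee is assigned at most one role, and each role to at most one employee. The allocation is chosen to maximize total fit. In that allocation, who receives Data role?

Optimal: Farahani→Lead role (54 pts), Novak→Data role (65 pts), Watson→Frontend role (75 pts), Rivera→Backend role (72 pts) — total 54+65+75+72 = 266 pts.
Row-greedy (each employee in turn takes its best remaining role) gives 237 pts, worse by 29.
Next-best assignment: Farahani→Backend role, Novak→Frontend role, Watson→Lead role, Rivera→Data role = 260 pts.
Swapping Rivera↔Novak (Rivera→Data role 87 pts, Novak→Backend role 38 pts) loses 12.
Novak's own top role is Frontend role (67 pts), but forcing Novak→Frontend role and reassigning the rest optimally gives only 260 pts — worse by 6.

Novak receives Data role.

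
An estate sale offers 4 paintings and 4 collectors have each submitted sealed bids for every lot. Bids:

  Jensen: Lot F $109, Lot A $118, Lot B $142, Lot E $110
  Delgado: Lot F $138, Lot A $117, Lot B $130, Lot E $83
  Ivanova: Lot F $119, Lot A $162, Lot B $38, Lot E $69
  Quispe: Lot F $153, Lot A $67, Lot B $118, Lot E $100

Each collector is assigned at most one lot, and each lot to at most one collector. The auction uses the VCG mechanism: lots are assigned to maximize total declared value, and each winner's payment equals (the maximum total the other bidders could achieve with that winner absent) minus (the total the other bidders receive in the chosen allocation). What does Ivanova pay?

Ivanova pays $19.

Efficient allocation: Jensen→Lot E ($110), Delgado→Lot B ($130), Ivanova→Lot A ($162), Quispe→Lot F ($153); total welfare W = $555.
Ivanova receives Lot A at value $162, so the others get W − 162 = $393.
Without Ivanova: best allocation of the remaining 3 bidders over all 4 lots is Jensen→Lot B ($142), Delgado→Lot A ($117), Quispe→Lot F ($153), total $412.
VCG payment = (others' best without Ivanova) − (others' welfare with Ivanova) = 412 − 393 = $19.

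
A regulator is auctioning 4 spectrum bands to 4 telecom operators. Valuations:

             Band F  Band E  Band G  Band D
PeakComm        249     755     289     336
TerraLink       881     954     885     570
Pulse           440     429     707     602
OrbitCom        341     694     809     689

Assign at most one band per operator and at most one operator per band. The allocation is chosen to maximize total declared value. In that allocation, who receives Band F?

TerraLink receives Band F.

Optimal: PeakComm→Band E ($755M), TerraLink→Band F ($881M), Pulse→Band D ($602M), OrbitCom→Band G ($809M) — total 755+881+602+809 = $3047M.
Max-entry greedy (repeatedly take the single best remaining cell) gives $2614M, worse by 433.
Next-best assignment: PeakComm→Band E, TerraLink→Band F, Pulse→Band G, OrbitCom→Band D = $3032M.
Swapping Pulse↔TerraLink (Pulse→Band F $440M, TerraLink→Band D $570M) loses 473.
Every other assignment is strictly worse.
TerraLink's own top band is Band E ($954M), but forcing TerraLink→Band E and reassigning the rest optimally gives only $2614M — worse by 433.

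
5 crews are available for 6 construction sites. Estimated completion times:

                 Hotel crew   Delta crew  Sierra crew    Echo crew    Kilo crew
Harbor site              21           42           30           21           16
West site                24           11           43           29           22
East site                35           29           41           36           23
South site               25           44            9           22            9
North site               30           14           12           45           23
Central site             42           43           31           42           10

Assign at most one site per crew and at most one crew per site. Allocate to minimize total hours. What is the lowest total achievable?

Minimum total: 76 hours

This is a one-to-one assignment (minimum-cost bipartite matching).
Optimal: Hotel crew→Harbor site (21 hours), Delta crew→West site (11 hours), Sierra crew→North site (12 hours), Echo crew→South site (22 hours), Kilo crew→Central site (10 hours) — total 21+11+12+22+10 = 76 hours.
Column-greedy (each site in turn goes to its cheapest remaining crew) gives 116 hours, worse by 40.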